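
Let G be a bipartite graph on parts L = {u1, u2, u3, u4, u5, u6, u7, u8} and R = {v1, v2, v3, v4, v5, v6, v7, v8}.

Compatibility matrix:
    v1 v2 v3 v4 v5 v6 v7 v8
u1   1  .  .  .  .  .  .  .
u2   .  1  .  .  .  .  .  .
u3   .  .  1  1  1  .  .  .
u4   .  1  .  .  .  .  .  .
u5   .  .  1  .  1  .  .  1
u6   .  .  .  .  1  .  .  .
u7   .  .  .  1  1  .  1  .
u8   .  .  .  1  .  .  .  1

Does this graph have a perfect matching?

The set {u2, u4} has only 1 neighbour ({v2}), so by Hall's theorem at most 7 of the 8 left vertices can be matched.
Hence no matching covers every left vertex.

No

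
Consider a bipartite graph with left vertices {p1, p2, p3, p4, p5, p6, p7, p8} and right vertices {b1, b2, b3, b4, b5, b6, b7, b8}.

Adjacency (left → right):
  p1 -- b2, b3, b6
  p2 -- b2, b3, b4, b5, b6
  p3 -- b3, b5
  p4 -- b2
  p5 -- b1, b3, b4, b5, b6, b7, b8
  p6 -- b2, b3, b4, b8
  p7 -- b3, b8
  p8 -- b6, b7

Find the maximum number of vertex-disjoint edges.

8

One maximum matching: p1-b6, p2-b4, p3-b5, p4-b2, p5-b1, p6-b8, p7-b3, p8-b7.
This saturates every left vertex, so 8 is the maximum.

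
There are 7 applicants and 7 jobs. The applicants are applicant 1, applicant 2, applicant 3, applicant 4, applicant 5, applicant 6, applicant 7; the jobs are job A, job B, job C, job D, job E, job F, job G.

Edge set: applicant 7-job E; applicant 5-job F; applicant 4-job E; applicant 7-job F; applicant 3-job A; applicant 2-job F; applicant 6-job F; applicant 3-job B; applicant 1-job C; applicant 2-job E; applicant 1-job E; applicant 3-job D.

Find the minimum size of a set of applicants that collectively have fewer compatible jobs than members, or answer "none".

Take S = {applicant 5, applicant 6}. Its neighbourhood is {job F}, so |N(S)| = 1 < |S| = 2.
No single vertex violates Hall's condition since each has at least one neighbour, so 2 is the minimum.

2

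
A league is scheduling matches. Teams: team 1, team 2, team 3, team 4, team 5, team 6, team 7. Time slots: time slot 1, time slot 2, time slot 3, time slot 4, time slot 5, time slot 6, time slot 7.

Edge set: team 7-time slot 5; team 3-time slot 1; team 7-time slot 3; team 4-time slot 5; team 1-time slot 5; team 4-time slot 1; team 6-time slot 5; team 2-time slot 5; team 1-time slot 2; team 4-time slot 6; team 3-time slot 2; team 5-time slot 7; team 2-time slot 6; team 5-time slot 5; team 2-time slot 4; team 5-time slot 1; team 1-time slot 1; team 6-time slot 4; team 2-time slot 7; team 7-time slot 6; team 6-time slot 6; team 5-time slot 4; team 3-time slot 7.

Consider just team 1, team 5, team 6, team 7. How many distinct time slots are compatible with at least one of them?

The union of neighbours of {team 1, team 5, team 6, team 7} is {time slot 1, time slot 2, time slot 3, time slot 4, time slot 5, time slot 6, time slot 7}, which has 7 elements.
Since |N(S)| = 7 ≥ |S| = 4, Hall's condition holds for this subset.

7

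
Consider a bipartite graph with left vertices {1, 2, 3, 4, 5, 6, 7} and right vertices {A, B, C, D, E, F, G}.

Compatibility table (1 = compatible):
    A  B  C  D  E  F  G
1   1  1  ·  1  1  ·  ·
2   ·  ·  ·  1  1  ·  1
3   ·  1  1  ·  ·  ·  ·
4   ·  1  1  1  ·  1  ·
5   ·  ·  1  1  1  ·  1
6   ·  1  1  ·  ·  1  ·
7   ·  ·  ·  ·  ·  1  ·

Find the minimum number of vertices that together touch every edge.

The 7 edges 1–A, 2–G, 3–C, 4–D, 5–E, 6–B, 7–F form a matching, so any vertex cover needs at least 7 vertices (one per matched edge).
Conversely {1, 2, 3, 4, 5, 6, 7} meets every edge and has exactly 7 vertices, so 7 is optimal.

7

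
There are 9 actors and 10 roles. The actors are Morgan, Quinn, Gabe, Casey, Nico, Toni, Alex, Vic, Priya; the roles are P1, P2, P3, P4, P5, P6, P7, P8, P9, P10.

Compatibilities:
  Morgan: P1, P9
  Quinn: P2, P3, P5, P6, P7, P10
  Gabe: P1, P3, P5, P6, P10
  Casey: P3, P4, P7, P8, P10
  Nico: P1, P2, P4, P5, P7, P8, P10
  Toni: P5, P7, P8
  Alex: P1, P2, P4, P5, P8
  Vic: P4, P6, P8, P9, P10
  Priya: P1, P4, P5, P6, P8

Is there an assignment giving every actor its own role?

For example, pair Morgan→P9, Quinn→P6, Gabe→P10, Casey→P3, Nico→P7, Toni→P5, Alex→P2, Vic→P8, Priya→P1.
All 9 actors are covered.

Yes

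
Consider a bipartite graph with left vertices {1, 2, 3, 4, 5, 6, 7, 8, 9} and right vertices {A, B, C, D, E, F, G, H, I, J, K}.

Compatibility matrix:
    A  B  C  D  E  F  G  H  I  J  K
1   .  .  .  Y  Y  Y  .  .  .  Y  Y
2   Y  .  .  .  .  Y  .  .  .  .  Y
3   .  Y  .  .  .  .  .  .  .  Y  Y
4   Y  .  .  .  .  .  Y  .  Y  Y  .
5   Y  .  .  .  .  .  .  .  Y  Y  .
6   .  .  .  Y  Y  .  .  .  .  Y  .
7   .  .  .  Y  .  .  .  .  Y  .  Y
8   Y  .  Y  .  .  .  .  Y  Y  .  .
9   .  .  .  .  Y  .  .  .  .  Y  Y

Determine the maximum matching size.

One maximum matching: 1→K, 2→F, 3→B, 4→I, 5→A, 6→J, 7→D, 8→C, 9→E.
This saturates every left vertex, so 9 is the maximum.

9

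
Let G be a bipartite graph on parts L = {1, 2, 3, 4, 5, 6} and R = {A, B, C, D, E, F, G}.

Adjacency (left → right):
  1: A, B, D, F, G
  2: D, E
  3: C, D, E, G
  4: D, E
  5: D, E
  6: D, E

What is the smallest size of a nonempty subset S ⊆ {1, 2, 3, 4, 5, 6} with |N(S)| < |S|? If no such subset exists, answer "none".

Take S = {2, 4, 5}. Its neighbourhood is {D, E}, so |N(S)| = 2 < |S| = 3.
Every subset of size less than 3 has at least as many neighbours as members, so 3 is the minimum.

3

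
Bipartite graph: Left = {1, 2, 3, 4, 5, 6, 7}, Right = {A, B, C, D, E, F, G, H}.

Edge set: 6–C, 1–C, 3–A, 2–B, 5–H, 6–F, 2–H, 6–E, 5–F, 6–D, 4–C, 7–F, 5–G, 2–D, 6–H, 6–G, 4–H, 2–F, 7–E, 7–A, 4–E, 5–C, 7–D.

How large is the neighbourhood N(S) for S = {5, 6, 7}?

The union of neighbours of {5, 6, 7} is {A, C, D, E, F, G, H}, which has 7 elements.
Since |N(S)| = 7 ≥ |S| = 3, Hall's condition holds for this subset.

7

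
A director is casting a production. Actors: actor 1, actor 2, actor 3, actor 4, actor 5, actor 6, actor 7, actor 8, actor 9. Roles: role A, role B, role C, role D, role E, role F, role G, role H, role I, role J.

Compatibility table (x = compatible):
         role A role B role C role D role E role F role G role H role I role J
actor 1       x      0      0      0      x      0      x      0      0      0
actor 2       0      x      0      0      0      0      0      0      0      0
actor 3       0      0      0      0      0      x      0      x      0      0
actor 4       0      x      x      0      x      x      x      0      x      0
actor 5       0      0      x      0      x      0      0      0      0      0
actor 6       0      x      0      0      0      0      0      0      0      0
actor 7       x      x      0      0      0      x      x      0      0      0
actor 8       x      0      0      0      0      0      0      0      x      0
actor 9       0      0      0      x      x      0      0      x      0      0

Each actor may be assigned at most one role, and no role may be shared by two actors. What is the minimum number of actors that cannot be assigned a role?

1

One maximum matching: actor 1–role E, actor 2–role B, actor 3–role H, actor 4–role F, actor 5–role C, actor 7–role G, actor 8–role I, actor 9–role D.
The set {actor 2, actor 6} has only 1 neighbour ({role B}), so by Hall's theorem at most 8 of the 9 actors can be matched.
That matches 8 of the 9, leaving 1 unmatched; no matching can do better.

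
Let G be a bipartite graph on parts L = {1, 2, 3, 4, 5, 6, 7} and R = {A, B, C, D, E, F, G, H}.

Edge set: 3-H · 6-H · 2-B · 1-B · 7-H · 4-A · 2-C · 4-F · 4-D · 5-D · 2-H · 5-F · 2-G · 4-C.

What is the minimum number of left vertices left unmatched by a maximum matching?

2

For example, pair 1–B, 2–G, 3–H, 4–C, 5–F.
The set {3, 6, 7} has only 1 neighbour ({H}), so by Hall's theorem at most 5 of the 7 left vertices can be matched.
That matches 5 of the 7, leaving 2 unmatched; no matching can do better.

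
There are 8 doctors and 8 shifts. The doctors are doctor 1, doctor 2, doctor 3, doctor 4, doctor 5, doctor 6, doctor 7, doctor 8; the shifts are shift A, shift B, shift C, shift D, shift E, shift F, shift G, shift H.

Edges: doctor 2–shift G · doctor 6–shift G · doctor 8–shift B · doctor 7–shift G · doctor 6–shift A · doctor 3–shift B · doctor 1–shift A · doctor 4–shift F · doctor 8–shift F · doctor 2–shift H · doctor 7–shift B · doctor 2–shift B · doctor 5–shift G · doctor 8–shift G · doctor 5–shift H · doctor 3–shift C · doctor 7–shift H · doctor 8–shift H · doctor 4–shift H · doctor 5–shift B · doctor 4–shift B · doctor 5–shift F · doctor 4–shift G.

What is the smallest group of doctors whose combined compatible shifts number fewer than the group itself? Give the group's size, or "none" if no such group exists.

Take S = {doctor 2, doctor 4, doctor 5, doctor 7, doctor 8}. Its neighbourhood is {shift B, shift F, shift G, shift H}, so |N(S)| = 4 < |S| = 5.
Every subset of size less than 5 has at least as many neighbours as members, so 5 is the minimum.

5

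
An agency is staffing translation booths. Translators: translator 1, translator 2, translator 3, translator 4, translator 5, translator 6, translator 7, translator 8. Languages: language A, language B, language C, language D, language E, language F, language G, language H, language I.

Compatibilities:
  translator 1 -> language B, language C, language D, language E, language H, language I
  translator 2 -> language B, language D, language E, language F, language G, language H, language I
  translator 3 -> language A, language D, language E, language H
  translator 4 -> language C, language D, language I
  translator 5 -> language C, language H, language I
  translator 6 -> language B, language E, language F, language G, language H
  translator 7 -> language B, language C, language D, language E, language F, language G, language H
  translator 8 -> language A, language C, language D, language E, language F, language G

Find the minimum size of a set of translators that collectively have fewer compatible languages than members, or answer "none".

none

A matching saturating every translator exists, for instance translator 1→language B, translator 2→language I, translator 3→language A, translator 4→language C, translator 5→language H, translator 6→language G, translator 7→language D, translator 8→language F.
By Hall's marriage theorem, this means |N(S)| ≥ |S| for every subset S, so no violating subset exists.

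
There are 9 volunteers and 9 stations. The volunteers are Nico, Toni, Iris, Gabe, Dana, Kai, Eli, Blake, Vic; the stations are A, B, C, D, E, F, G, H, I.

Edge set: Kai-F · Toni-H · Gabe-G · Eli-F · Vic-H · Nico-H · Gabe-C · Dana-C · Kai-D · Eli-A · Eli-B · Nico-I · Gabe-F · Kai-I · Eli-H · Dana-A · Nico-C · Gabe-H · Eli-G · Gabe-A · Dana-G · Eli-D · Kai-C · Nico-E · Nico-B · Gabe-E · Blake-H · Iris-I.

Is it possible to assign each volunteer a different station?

The set {Toni, Blake, Vic} has only 1 neighbour ({H}), so by Hall's theorem at most 7 of the 9 volunteers can be matched.
Hence no matching covers every volunteer.

No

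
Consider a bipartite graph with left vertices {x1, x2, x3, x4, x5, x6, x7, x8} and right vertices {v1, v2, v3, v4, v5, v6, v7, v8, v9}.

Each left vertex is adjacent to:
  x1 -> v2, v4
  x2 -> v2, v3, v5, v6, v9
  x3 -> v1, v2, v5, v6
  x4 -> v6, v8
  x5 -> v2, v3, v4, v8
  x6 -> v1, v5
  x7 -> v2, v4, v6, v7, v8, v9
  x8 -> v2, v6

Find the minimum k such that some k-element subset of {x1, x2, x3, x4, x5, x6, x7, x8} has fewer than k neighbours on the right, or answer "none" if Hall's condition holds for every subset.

none

A matching saturating every left vertex exists, for instance x1→v4, x2→v9, x3→v1, x4→v8, x5→v3, x6→v5, x7→v6, x8→v2.
By Hall's marriage theorem, this means |N(S)| ≥ |S| for every subset S, so no violating subset exists.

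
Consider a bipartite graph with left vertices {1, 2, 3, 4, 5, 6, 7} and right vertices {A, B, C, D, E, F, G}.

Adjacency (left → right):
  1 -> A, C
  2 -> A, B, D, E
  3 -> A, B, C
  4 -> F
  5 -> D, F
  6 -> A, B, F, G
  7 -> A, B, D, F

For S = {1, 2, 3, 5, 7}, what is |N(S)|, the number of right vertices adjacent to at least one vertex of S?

The union of neighbours of {1, 2, 3, 5, 7} is {A, B, C, D, E, F}, which has 6 elements.
Since |N(S)| = 6 ≥ |S| = 5, Hall's condition holds for this subset.

6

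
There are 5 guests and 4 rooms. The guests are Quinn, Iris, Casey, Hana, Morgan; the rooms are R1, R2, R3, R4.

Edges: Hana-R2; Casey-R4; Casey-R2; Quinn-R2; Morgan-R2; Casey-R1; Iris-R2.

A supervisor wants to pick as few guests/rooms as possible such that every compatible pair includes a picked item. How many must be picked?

A maximum matching has 2 edges (e.g. Quinn–R2, Casey–R4).
By König's theorem the minimum vertex cover has the same size. One such cover is {Casey, R2}.

2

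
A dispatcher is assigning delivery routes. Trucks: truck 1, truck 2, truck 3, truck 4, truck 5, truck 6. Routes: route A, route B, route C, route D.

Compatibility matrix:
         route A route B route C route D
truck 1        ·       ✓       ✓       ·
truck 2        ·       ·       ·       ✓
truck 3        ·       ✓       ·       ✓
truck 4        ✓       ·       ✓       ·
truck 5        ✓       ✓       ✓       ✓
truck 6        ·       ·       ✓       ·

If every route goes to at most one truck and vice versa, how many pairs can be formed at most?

4

For example, pair truck 1→route C, truck 2→route D, truck 3→route B, truck 4→route A.
The set {truck 1, truck 2, truck 3, truck 4, truck 5, truck 6} has only 4 neighbours ({route A, route B, route C, route D}), so by Hall's theorem at most 4 of the 6 trucks can be matched.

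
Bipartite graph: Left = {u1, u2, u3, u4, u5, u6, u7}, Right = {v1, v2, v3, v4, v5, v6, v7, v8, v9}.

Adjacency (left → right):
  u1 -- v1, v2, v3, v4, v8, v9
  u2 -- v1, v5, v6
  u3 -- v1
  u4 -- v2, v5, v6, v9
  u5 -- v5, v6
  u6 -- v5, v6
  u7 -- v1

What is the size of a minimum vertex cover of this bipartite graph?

The 5 edges u1–v3, u2–v5, u3–v1, u4–v2, u5–v6 form a matching, so any vertex cover needs at least 5 vertices (one per matched edge).
Conversely {u1, u4, v1, v5, v6} meets every edge and has exactly 5 vertices, so 5 is optimal.

5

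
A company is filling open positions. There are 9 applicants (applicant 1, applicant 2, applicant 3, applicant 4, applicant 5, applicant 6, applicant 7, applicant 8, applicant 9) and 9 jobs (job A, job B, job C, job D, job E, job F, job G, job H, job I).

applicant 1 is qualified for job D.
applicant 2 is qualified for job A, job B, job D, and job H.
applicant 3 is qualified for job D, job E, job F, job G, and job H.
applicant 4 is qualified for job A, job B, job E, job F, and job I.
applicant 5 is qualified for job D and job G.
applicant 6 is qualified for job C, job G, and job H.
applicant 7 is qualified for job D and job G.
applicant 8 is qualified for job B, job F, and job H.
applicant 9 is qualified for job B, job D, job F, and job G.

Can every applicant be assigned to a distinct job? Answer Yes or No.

The set {applicant 1, applicant 5, applicant 7} has only 2 neighbours ({job D, job G}), so by Hall's theorem at most 8 of the 9 applicants can be matched.
Hence no matching covers every applicant.

No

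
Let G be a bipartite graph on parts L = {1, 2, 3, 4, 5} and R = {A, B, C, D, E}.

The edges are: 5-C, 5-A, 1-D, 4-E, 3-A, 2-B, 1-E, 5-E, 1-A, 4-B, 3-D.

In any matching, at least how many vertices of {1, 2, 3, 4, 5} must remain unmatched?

A valid assignment of size 5: 1-D, 2-B, 3-A, 4-E, 5-C.
All 5 left vertices are matched, so no larger matching exists.
That matches 5 of the 5, leaving 0 unmatched; no matching can do better.

0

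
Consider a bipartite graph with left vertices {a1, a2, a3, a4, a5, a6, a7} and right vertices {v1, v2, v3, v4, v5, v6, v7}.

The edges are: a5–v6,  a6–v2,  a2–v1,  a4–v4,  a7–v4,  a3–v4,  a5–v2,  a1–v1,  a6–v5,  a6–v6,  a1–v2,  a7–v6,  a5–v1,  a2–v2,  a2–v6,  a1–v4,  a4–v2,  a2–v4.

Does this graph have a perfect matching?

The set {a1, a2, a3, a4, a5, a7} has only 4 neighbours ({v1, v2, v4, v6}), so by Hall's theorem at most 5 of the 7 left vertices can be matched.
Hence no matching covers every left vertex.

No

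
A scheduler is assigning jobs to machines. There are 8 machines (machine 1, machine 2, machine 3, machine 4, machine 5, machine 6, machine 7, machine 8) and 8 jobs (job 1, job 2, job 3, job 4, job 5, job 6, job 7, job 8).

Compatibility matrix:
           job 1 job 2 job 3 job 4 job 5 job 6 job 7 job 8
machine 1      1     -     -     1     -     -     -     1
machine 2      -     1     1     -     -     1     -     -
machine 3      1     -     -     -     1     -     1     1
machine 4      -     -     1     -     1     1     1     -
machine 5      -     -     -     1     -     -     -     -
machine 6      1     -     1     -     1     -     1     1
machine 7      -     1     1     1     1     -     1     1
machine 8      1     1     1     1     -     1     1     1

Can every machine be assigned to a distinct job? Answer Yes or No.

Yes

One maximum matching: machine 1→job 1, machine 2→job 2, machine 3→job 8, machine 4→job 6, machine 5→job 4, machine 6→job 5, machine 7→job 3, machine 8→job 7.
All 8 machines are covered.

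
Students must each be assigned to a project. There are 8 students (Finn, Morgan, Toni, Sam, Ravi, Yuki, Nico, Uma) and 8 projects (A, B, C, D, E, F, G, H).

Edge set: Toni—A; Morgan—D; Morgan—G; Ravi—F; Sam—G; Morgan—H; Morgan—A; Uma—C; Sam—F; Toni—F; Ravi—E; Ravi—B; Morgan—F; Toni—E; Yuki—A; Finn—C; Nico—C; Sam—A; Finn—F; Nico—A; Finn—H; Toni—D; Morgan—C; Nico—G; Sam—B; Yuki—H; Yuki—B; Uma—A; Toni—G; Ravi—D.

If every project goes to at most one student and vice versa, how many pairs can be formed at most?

One maximum matching: Finn-F, Morgan-D, Toni-A, Sam-B, Ravi-E, Yuki-H, Nico-G, Uma-C.
This saturates every student, so 8 is the maximum.

8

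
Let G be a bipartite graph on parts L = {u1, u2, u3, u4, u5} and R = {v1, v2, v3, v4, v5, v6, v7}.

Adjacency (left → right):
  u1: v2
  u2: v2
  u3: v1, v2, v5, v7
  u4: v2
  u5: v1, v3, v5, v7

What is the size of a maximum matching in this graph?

3

For example, pair u1-v2, u3-v1, u5-v7.
The set {u1, u2, u4} has only 1 neighbour ({v2}), so by Hall's theorem at most 3 of the 5 left vertices can be matched.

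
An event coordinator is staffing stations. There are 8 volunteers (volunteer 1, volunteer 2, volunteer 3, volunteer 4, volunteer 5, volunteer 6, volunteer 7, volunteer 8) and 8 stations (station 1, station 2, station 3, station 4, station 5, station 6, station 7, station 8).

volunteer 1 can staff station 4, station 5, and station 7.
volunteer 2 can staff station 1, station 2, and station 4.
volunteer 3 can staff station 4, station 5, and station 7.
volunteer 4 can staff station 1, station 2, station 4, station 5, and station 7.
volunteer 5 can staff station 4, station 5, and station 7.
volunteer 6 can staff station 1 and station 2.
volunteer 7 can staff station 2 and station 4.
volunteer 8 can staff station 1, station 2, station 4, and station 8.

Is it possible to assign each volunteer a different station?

The set {volunteer 1, volunteer 2, volunteer 3, volunteer 4, volunteer 5, volunteer 6, volunteer 7} has only 5 neighbours ({station 1, station 2, station 4, station 5, station 7}), so by Hall's theorem at most 6 of the 8 volunteers can be matched.
Hence no matching covers every volunteer.

No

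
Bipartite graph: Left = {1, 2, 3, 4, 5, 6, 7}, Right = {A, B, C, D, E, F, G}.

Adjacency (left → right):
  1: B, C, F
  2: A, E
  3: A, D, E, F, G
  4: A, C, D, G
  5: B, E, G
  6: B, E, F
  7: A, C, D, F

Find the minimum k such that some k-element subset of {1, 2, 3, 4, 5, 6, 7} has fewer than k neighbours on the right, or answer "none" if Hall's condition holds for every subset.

none

A matching saturating every left vertex exists, for instance 1→B, 2→A, 3→D, 4→C, 5→G, 6→E, 7→F.
By Hall's marriage theorem, this means |N(S)| ≥ |S| for every subset S, so no violating subset exists.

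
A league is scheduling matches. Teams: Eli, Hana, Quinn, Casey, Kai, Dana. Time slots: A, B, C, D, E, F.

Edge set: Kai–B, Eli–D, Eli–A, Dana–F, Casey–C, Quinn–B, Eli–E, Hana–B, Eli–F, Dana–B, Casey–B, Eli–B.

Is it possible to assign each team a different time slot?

No

The set {Hana, Quinn, Kai} has only 1 neighbour ({B}), so by Hall's theorem at most 4 of the 6 teams can be matched.
Hence no matching covers every team.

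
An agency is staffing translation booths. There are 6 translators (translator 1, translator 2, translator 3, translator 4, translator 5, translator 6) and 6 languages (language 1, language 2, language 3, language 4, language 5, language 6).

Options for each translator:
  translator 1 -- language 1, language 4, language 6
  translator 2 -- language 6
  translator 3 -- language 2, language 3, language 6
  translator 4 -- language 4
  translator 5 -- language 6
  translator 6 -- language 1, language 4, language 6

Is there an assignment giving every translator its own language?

No

The set {translator 1, translator 2, translator 4, translator 5, translator 6} has only 3 neighbours ({language 1, language 4, language 6}), so by Hall's theorem at most 4 of the 6 translators can be matched.
Hence no matching covers every translator.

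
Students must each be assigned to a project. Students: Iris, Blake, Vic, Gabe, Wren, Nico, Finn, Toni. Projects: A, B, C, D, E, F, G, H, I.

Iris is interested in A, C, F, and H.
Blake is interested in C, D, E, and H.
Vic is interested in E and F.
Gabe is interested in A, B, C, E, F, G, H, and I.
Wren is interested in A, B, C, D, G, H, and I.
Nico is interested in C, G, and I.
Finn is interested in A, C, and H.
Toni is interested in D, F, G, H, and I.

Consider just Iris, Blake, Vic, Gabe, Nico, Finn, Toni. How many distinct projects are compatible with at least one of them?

The union of neighbours of {Iris, Blake, Vic, Gabe, Nico, Finn, Toni} is {A, B, C, D, E, F, G, H, I}, which has 9 elements.
Since |N(S)| = 9 ≥ |S| = 7, Hall's condition holds for this subset.

9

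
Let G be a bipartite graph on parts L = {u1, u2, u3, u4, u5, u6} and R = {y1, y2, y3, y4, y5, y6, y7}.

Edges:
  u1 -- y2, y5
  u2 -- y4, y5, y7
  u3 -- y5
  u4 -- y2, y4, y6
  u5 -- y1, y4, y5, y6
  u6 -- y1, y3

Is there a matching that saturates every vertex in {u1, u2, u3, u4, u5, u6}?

Yes

For example, pair u1–y2, u2–y7, u3–y5, u4–y6, u5–y1, u6–y3.
All 6 left vertices are covered.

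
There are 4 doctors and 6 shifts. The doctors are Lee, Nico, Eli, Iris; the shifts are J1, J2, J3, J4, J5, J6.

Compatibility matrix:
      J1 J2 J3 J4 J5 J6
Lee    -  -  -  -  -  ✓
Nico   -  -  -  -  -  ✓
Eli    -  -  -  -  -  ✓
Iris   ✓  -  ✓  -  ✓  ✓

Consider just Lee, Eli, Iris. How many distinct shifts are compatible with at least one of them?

4

The union of neighbours of {Lee, Eli, Iris} is {J1, J3, J5, J6}, which has 4 elements.
Since |N(S)| = 4 ≥ |S| = 3, Hall's condition holds for this subset.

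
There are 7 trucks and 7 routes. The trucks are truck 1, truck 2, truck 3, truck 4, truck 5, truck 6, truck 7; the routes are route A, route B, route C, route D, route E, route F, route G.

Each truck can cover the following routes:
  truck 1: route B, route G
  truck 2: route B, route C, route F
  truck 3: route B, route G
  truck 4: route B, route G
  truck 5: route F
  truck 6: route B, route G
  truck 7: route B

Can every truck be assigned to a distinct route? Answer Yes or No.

No

The set {truck 1, truck 3, truck 4, truck 6, truck 7} has only 2 neighbours ({route B, route G}), so by Hall's theorem at most 4 of the 7 trucks can be matched.
Hence no matching covers every truck.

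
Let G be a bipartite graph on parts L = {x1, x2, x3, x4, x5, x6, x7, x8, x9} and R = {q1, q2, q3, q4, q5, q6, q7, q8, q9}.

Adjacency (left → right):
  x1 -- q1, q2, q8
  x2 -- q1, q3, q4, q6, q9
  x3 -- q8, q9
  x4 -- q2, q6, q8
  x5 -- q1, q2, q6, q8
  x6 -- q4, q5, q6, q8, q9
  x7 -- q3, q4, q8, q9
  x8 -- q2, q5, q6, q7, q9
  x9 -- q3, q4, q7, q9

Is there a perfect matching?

Yes

A valid assignment of size 9: x1–q1, x2–q3, x3–q9, x4–q2, x5–q6, x6–q5, x7–q8, x8–q7, x9–q4.
Every left vertex is matched, so this is a perfect matching.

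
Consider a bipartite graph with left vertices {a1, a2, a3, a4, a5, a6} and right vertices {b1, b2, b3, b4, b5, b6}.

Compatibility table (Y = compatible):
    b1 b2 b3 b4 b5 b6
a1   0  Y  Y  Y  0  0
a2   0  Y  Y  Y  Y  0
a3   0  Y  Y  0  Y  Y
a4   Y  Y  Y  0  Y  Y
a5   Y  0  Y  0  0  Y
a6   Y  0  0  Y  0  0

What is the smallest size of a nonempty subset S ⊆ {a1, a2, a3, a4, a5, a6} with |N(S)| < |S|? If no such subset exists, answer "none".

A matching saturating every left vertex exists, for instance a1→b2, a2→b3, a3→b5, a4→b1, a5→b6, a6→b4.
By Hall's marriage theorem, this means |N(S)| ≥ |S| for every subset S, so no violating subset exists.

none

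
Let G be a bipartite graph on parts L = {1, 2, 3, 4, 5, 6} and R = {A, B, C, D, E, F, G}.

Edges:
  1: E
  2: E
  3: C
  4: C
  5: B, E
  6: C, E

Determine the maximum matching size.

3

One maximum matching: 1–E, 3–C, 5–B.
The set {1, 2, 3, 4, 6} has only 2 neighbours ({C, E}), so by Hall's theorem at most 3 of the 6 left vertices can be matched.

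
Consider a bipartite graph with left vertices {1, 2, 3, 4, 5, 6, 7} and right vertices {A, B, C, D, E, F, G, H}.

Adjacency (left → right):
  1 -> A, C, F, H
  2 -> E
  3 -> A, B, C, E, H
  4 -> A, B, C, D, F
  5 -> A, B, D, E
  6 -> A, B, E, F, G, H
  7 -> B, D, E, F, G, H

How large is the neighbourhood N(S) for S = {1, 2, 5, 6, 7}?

8

The union of neighbours of {1, 2, 5, 6, 7} is {A, B, C, D, E, F, G, H}, which has 8 elements.
Since |N(S)| = 8 ≥ |S| = 5, Hall's condition holds for this subset.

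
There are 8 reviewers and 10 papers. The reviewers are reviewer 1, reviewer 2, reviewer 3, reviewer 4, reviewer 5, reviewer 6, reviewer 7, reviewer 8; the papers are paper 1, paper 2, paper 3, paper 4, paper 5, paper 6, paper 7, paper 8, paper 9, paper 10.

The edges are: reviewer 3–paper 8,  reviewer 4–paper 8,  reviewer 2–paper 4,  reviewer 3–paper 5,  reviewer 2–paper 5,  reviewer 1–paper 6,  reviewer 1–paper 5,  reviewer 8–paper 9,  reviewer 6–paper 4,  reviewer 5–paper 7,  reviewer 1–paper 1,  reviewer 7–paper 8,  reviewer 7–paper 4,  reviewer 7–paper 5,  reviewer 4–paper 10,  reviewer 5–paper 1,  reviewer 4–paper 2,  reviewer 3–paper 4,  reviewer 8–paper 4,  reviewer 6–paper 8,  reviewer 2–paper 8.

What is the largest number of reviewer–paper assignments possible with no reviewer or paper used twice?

7

One maximum matching: reviewer 1-paper 6, reviewer 2-paper 8, reviewer 3-paper 5, reviewer 4-paper 2, reviewer 5-paper 7, reviewer 6-paper 4, reviewer 8-paper 9.
The set {reviewer 2, reviewer 3, reviewer 6, reviewer 7} has only 3 neighbours ({paper 4, paper 5, paper 8}), so by Hall's theorem at most 7 of the 8 reviewers can be matched.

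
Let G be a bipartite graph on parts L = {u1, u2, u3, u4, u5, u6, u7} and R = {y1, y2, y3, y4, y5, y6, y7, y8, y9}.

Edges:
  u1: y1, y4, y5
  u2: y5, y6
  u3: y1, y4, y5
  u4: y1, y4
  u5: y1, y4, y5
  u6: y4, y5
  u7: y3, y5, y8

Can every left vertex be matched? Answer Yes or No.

The set {u1, u3, u4, u5, u6} has only 3 neighbours ({y1, y4, y5}), so by Hall's theorem at most 5 of the 7 left vertices can be matched.
Hence no matching covers every left vertex.

No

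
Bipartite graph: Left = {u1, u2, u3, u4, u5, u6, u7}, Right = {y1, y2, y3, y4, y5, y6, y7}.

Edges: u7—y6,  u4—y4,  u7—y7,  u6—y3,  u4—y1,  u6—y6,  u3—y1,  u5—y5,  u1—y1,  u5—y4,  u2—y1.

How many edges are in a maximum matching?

A valid assignment of size 5: u1→y1, u4→y4, u5→y5, u6→y3, u7→y7.
The set {u1, u2, u3} has only 1 neighbour ({y1}), so by Hall's theorem at most 5 of the 7 left vertices can be matched.

5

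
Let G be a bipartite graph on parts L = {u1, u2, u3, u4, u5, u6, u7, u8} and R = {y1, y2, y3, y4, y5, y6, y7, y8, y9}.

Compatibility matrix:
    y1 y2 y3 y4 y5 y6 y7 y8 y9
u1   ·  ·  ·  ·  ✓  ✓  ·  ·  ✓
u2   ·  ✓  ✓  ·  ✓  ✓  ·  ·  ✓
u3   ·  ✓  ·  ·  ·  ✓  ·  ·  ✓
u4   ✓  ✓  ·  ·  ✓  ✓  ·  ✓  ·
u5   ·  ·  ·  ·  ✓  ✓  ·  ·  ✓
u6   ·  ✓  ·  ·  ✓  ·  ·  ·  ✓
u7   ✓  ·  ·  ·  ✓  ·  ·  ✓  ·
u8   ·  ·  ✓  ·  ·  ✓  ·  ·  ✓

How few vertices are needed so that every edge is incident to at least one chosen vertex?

7

{u4, u7, y2, y3, y5, y6, y9} is a vertex cover of size 7: every edge has an endpoint in this set.
No smaller cover exists because u1–y9, u2–y3, u3–y6, u4–y8, u5–y5, u6–y2, u7–y1 is a matching of size 7, and a cover must include an endpoint of each of these disjoint edges (König's theorem).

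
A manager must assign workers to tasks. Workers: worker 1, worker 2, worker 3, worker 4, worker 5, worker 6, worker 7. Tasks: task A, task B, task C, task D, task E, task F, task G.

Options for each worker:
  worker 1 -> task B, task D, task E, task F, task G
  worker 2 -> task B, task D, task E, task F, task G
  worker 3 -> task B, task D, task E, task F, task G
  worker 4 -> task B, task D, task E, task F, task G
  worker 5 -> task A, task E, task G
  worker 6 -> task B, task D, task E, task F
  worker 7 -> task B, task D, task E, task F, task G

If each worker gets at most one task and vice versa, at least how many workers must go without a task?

A valid assignment of size 6: worker 1→task F, worker 2→task B, worker 3→task G, worker 4→task D, worker 5→task A, worker 6→task E.
The set {worker 1, worker 2, worker 3, worker 4, worker 6, worker 7} has only 5 neighbours ({task B, task D, task E, task F, task G}), so by Hall's theorem at most 6 of the 7 workers can be matched.
That matches 6 of the 7, leaving 1 unmatched; no matching can do better.

1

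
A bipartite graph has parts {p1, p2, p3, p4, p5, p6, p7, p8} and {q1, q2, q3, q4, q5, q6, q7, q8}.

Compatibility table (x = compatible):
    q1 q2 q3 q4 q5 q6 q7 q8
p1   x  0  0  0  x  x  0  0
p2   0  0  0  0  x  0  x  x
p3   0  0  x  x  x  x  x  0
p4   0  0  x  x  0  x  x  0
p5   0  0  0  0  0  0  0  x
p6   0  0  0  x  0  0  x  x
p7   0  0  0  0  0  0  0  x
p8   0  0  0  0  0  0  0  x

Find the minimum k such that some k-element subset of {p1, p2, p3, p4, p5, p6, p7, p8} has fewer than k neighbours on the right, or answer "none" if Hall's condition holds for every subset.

2

Take S = {p5, p7}. Its neighbourhood is {q8}, so |N(S)| = 1 < |S| = 2.
No single vertex violates Hall's condition since each has at least one neighbour, so 2 is the minimum.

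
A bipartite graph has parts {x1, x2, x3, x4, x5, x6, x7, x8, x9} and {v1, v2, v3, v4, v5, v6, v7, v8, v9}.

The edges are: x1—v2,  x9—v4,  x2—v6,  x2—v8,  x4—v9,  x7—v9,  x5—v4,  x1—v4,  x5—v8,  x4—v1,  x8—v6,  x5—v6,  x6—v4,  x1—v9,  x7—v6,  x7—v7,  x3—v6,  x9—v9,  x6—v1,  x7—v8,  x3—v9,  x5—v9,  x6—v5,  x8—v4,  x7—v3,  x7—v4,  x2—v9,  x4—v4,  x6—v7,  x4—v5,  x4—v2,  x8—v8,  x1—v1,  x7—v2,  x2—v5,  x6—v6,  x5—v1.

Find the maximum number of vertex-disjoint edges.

9

For example, pair x1-v2, x2-v5, x3-v9, x4-v1, x5-v8, x6-v7, x7-v3, x8-v6, x9-v4.
All 9 left vertices are matched, so no larger matching exists.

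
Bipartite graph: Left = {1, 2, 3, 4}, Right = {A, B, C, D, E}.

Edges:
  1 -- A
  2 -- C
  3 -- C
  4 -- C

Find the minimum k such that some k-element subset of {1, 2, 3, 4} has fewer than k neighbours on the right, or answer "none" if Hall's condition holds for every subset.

Take S = {2, 3}. Its neighbourhood is {C}, so |N(S)| = 1 < |S| = 2.
No single vertex violates Hall's condition since each has at least one neighbour, so 2 is the minimum.

2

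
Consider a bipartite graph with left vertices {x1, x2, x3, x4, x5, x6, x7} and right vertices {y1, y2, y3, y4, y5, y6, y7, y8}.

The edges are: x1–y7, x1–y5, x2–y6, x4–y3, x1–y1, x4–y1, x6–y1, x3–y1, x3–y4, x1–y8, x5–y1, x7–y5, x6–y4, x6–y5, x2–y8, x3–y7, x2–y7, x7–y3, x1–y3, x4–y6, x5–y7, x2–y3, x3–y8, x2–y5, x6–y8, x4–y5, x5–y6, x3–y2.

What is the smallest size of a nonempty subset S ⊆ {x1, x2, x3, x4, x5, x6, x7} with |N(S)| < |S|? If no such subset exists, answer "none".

A matching saturating every left vertex exists, for instance x1→y5, x2→y8, x3→y7, x4→y1, x5→y6, x6→y4, x7→y3.
By Hall's marriage theorem, this means |N(S)| ≥ |S| for every subset S, so no violating subset exists.

none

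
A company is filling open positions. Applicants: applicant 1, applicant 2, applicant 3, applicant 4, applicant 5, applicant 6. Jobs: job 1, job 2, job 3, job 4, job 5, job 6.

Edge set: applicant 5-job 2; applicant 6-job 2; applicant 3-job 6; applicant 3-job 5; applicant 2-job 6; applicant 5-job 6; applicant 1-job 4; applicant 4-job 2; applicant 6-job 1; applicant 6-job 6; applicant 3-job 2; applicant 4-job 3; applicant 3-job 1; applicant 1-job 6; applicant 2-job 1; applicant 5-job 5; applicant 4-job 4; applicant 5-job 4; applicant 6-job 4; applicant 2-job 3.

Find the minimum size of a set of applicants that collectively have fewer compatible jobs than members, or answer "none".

none

A matching saturating every applicant exists, for instance applicant 1→job 4, applicant 2→job 1, applicant 3→job 5, applicant 4→job 3, applicant 5→job 6, applicant 6→job 2.
By Hall's marriage theorem, this means |N(S)| ≥ |S| for every subset S, so no violating subset exists.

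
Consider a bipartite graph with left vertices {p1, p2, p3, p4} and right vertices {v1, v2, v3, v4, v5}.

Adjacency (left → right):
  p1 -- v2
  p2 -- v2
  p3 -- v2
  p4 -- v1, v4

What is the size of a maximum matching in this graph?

2

For example, pair p1→v2, p4→v1.
The set {p1, p2, p3} has only 1 neighbour ({v2}), so by Hall's theorem at most 2 of the 4 left vertices can be matched.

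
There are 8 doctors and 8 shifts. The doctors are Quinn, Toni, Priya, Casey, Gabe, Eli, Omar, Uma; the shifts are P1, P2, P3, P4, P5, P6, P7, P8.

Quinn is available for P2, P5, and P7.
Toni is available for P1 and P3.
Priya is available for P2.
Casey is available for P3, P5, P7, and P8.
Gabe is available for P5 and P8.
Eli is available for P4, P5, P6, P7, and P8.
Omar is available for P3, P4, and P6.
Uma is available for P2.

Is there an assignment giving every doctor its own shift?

The set {Priya, Uma} has only 1 neighbour ({P2}), so by Hall's theorem at most 7 of the 8 doctors can be matched.
Hence no matching covers every doctor.

No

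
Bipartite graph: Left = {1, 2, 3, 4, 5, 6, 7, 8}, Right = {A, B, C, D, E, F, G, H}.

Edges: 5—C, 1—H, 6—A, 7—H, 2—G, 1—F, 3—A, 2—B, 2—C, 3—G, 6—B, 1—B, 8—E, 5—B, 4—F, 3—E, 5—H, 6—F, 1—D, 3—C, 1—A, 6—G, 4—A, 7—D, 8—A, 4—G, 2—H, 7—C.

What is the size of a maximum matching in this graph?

One maximum matching: 1-A, 2-H, 3-C, 4-G, 5-B, 6-F, 7-D, 8-E.
All 8 left vertices are matched, so no larger matching exists.

8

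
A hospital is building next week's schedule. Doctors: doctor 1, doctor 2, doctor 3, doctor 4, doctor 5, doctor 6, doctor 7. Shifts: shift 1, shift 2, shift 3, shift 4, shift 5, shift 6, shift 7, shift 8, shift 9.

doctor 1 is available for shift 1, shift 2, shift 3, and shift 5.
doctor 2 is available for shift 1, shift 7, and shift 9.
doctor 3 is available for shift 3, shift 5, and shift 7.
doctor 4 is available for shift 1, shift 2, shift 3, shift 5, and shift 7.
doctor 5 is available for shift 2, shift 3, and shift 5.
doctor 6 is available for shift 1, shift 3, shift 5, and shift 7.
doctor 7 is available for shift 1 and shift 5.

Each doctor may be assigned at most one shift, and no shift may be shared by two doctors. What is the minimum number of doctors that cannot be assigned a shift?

1

One maximum matching: doctor 1-shift 1, doctor 2-shift 9, doctor 3-shift 7, doctor 4-shift 2, doctor 5-shift 3, doctor 6-shift 5.
The set {doctor 1, doctor 3, doctor 4, doctor 5, doctor 6, doctor 7} has only 5 neighbours ({shift 1, shift 2, shift 3, shift 5, shift 7}), so by Hall's theorem at most 6 of the 7 doctors can be matched.
That matches 6 of the 7, leaving 1 unmatched; no matching can do better.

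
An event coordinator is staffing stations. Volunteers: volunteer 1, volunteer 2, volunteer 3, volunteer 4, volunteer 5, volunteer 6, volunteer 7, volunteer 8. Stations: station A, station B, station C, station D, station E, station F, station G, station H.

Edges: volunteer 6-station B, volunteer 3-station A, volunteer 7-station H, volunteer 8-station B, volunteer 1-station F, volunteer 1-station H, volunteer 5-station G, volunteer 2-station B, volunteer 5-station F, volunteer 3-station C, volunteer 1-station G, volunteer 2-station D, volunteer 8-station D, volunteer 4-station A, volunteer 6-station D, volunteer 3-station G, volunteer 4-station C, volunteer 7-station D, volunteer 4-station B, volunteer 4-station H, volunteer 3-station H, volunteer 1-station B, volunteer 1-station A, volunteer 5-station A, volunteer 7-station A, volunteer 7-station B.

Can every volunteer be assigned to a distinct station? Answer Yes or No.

The set {volunteer 2, volunteer 6, volunteer 8} has only 2 neighbours ({station B, station D}), so by Hall's theorem at most 7 of the 8 volunteers can be matched.
Hence no matching covers every volunteer.

No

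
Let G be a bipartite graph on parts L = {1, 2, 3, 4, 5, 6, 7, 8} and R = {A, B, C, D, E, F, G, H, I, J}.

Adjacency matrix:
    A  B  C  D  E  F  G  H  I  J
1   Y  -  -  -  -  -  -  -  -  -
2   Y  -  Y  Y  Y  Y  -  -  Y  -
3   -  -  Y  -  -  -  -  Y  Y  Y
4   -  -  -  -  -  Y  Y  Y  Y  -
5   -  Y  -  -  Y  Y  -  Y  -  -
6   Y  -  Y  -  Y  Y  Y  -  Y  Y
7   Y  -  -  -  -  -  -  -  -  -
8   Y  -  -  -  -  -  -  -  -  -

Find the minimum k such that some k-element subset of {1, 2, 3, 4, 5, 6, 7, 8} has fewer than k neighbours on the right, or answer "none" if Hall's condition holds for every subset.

Take S = {1, 7}. Its neighbourhood is {A}, so |N(S)| = 1 < |S| = 2.
No single vertex violates Hall's condition since each has at least one neighbour, so 2 is the minimum.

2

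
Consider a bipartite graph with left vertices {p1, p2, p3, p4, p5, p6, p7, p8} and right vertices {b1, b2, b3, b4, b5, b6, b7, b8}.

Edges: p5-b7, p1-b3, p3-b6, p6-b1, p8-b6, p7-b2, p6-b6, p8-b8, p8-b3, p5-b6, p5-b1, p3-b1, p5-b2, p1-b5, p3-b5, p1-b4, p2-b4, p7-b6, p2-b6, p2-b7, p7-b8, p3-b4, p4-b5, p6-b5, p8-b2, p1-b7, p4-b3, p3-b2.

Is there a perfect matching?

Yes

For example, pair p1–b4, p2–b7, p3–b1, p4–b5, p5–b2, p6–b6, p7–b8, p8–b3.
Every left vertex is matched, so this is a perfect matching.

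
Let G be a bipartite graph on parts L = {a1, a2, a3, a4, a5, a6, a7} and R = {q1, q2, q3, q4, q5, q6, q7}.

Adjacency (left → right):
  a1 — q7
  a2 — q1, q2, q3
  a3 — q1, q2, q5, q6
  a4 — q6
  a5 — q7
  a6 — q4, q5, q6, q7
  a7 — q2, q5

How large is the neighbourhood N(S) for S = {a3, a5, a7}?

The union of neighbours of {a3, a5, a7} is {q1, q2, q5, q6, q7}, which has 5 elements.
Since |N(S)| = 5 ≥ |S| = 3, Hall's condition holds for this subset.

5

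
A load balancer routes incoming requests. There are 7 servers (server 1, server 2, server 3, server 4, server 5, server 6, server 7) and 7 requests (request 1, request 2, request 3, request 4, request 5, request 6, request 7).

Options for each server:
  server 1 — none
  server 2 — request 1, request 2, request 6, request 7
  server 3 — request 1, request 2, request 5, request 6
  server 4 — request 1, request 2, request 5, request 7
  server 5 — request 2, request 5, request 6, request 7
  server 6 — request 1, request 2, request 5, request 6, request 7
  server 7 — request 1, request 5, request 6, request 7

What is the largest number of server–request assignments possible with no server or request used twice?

A valid assignment of size 5: server 2-request 1, server 3-request 5, server 4-request 2, server 5-request 6, server 6-request 7.
The set {server 1, server 2, server 3, server 4, server 5, server 6, server 7} has only 5 neighbours ({request 1, request 2, request 5, request 6, request 7}), so by Hall's theorem at most 5 of the 7 servers can be matched.

5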